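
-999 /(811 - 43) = -333 /256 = -1.30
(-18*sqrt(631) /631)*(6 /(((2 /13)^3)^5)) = -1382019111380450439*sqrt(631) /5169152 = -6715980484901.49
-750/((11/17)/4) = -51000/11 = -4636.36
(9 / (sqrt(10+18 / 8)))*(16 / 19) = 288 / 133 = 2.17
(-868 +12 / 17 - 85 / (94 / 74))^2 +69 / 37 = 20615046318762 / 23620837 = 872748.34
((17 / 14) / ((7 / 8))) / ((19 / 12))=816 / 931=0.88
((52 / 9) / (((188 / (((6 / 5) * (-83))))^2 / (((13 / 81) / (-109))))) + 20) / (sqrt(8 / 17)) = 9750466259 * sqrt(34) / 1950326100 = 29.15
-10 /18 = -5 /9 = -0.56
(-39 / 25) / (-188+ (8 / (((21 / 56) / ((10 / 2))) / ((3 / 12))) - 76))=0.01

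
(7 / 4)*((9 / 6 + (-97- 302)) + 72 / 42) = -5541 / 8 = -692.62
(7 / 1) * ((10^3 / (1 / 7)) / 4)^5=114891601562500000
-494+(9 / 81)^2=-40013 / 81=-493.99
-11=-11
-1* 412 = -412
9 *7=63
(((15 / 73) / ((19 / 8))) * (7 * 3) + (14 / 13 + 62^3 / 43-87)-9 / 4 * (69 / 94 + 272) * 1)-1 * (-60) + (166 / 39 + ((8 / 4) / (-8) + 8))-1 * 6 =330371630623 / 67275048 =4910.76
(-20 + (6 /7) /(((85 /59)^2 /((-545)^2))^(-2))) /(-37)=239465015290135814 /443010278287678339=0.54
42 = 42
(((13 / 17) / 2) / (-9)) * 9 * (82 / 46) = -533 / 782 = -0.68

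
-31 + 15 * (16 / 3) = 49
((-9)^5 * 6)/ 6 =-59049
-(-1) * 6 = 6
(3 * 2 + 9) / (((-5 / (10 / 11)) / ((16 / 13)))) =-480 / 143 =-3.36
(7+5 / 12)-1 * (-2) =9.42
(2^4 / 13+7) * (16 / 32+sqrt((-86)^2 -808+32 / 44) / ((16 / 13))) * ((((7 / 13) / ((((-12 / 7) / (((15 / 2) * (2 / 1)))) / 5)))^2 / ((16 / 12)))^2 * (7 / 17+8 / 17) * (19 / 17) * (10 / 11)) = 3090192301669921875 / 4834674470912+3090192301669921875 * sqrt(199309) / 16363513593856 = 84947874.14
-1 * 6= -6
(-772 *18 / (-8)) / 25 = 1737 / 25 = 69.48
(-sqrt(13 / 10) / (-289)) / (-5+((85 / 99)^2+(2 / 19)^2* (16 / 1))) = -3538161* sqrt(130) / 41775863240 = -0.00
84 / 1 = 84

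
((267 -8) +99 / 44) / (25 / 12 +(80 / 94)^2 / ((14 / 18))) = 9695301 / 111875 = 86.66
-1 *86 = -86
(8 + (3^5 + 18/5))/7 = 1273/35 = 36.37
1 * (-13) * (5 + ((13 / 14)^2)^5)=-20593712967477 / 289254654976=-71.20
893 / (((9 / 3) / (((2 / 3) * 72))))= 14288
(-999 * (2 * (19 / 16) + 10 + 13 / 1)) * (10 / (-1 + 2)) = -1013985 / 4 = -253496.25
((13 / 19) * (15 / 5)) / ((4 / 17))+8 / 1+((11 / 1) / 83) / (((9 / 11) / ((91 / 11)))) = 1025513 / 56772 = 18.06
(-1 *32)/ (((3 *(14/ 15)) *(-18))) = 40/ 63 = 0.63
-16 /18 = -8 /9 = -0.89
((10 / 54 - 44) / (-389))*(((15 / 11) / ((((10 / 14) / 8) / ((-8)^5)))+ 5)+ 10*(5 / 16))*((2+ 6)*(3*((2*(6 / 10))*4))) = -416789610328 / 64185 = -6493567.19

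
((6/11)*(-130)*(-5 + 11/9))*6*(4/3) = 70720/33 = 2143.03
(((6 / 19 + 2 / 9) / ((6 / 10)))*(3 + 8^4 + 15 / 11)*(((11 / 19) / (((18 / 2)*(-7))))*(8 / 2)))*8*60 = -13278617600 / 204687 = -64872.79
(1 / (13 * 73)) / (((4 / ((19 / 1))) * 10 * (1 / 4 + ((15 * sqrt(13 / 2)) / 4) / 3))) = 0.00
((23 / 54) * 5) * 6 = 115 / 9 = 12.78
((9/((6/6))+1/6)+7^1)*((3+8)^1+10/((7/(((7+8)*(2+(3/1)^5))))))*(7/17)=3572219/102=35021.75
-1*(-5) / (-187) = -5 / 187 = -0.03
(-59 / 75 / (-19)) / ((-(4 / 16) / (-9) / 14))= 9912 / 475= 20.87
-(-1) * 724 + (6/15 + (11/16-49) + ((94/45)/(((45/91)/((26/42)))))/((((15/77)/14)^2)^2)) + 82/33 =3775778369488022291/54128250000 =69756150.80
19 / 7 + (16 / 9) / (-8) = 157 / 63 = 2.49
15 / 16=0.94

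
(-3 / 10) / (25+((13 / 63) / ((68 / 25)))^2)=-27528984 / 2294610125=-0.01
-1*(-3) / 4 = 3 / 4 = 0.75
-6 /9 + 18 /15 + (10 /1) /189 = 554 /945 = 0.59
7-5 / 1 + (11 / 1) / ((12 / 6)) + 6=27 / 2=13.50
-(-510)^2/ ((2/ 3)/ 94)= -36674100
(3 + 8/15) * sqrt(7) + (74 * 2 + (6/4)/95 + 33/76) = 53 * sqrt(7)/15 + 2969/20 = 157.80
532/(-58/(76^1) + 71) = 20216/2669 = 7.57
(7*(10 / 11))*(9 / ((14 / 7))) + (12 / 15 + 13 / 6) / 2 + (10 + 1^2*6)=30439 / 660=46.12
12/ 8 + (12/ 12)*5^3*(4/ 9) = 1027/ 18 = 57.06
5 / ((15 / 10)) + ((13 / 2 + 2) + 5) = 101 / 6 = 16.83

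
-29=-29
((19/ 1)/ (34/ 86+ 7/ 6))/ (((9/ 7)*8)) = 5719/ 4836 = 1.18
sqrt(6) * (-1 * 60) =-60 * sqrt(6) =-146.97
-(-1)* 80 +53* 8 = 504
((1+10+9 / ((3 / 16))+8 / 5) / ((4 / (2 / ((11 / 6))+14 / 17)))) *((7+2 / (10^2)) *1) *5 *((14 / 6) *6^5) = 86352680232 / 4675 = 18471161.55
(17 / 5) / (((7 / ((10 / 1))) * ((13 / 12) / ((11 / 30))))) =748 / 455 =1.64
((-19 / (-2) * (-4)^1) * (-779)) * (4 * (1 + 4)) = 592040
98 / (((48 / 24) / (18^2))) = 15876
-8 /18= -4 /9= -0.44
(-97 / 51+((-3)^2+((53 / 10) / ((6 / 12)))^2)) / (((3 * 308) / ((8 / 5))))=304618 / 1472625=0.21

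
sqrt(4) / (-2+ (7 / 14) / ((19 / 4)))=-19 / 18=-1.06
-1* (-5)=5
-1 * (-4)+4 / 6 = 14 / 3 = 4.67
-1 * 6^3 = -216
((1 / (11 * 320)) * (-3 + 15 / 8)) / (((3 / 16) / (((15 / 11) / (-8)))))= 9 / 30976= 0.00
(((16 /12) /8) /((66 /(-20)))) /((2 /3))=-5 /66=-0.08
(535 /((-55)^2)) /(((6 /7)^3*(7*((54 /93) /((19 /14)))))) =441161 /4704480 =0.09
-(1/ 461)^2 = -1/ 212521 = -0.00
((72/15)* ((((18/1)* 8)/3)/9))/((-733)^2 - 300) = 128/2684945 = 0.00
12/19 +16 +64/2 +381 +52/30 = 122939/285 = 431.36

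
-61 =-61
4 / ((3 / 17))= 68 / 3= 22.67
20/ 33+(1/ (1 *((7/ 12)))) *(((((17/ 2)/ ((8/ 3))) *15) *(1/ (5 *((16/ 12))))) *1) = 47681/ 3696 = 12.90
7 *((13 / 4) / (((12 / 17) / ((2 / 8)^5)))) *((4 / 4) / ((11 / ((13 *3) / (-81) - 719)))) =-1366001 / 663552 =-2.06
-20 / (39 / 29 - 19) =145 / 128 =1.13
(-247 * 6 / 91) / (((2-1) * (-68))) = 57 / 238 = 0.24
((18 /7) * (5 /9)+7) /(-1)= -59 /7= -8.43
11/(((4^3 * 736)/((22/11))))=11/23552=0.00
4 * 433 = 1732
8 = 8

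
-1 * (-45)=45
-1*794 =-794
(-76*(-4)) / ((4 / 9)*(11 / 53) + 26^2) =9063 / 20156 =0.45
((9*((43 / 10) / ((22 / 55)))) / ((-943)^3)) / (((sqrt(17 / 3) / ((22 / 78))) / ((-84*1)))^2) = -27534276 / 2409188071511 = -0.00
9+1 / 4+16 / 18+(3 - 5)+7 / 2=419 / 36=11.64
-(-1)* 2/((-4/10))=-5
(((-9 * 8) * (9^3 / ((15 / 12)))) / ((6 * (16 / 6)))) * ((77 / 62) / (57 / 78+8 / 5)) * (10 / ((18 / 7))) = -17027010 / 3131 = -5438.20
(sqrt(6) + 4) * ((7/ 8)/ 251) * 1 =7 * sqrt(6)/ 2008 + 7/ 502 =0.02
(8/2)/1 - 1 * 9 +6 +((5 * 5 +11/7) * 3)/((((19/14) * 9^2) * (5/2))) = 1103/855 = 1.29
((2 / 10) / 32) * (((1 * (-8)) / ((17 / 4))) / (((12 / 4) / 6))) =-0.02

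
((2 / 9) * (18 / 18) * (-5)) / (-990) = 1 / 891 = 0.00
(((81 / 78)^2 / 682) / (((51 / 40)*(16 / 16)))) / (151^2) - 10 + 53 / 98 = -20707307427141 / 2189122049114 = -9.46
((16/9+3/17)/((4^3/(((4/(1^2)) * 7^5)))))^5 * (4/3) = 3204844350262857564309417050009693/65935352261246976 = 48605857712941673.85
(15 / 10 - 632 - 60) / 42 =-1381 / 84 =-16.44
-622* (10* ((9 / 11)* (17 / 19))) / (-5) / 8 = 47583 / 418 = 113.83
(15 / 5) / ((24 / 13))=13 / 8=1.62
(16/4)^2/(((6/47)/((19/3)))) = 7144/9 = 793.78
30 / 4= 15 / 2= 7.50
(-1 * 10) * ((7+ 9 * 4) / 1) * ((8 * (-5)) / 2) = 8600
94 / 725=0.13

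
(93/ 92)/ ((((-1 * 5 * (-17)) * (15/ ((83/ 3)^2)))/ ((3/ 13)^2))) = 213559/ 6607900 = 0.03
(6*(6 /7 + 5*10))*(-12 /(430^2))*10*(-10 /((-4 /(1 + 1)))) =-12816 /12943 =-0.99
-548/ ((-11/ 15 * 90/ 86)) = 23564/ 33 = 714.06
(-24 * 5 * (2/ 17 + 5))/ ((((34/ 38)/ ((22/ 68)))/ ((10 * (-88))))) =960062400/ 4913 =195412.66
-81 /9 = -9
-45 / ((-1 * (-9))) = -5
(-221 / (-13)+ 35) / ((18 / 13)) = 338 / 9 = 37.56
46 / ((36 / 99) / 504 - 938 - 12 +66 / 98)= -446292 / 9210359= -0.05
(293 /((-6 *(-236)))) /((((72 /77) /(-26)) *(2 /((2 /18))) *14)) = -41899 /1835136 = -0.02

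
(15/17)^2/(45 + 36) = 25/2601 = 0.01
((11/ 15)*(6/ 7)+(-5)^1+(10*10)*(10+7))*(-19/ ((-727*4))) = 1127593/ 101780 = 11.08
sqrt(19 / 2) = sqrt(38) / 2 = 3.08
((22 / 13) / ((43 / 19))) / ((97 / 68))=28424 / 54223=0.52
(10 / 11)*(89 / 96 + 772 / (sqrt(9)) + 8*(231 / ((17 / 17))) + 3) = 1012445 / 528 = 1917.51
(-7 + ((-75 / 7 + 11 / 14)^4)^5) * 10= 36246494359424814233813592413099443751185845 / 41834127712642400780288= 866433611533652541470.17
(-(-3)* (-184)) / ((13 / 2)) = -84.92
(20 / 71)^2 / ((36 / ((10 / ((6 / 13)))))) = 6500 / 136107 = 0.05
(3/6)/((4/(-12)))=-3/2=-1.50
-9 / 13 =-0.69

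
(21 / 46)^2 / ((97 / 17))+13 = 2675773 / 205252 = 13.04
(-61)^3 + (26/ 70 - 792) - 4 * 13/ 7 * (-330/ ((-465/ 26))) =-247282022/ 1085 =-227909.70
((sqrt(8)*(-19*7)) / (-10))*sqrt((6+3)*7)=399*sqrt(14) / 5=298.58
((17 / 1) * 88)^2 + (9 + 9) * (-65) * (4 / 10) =2237548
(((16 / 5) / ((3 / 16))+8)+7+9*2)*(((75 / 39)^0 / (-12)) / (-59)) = 751 / 10620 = 0.07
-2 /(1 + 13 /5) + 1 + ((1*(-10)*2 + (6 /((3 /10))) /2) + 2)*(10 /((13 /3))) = -2108 /117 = -18.02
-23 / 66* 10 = -115 / 33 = -3.48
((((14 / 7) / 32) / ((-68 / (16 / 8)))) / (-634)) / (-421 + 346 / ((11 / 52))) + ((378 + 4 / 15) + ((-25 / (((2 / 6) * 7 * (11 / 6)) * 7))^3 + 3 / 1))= 4120502099964513540751 / 10823922554015376960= 380.68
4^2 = 16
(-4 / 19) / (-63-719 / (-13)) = 13 / 475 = 0.03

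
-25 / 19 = -1.32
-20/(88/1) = -5/22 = -0.23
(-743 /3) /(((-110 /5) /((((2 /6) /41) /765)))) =743 /6210270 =0.00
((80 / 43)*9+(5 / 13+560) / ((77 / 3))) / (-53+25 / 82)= -136159770 / 185988803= -0.73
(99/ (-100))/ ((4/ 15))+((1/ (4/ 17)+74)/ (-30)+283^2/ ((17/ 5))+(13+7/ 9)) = 288411673/ 12240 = 23563.05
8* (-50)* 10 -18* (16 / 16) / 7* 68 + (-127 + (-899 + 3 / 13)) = -473257 / 91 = -5200.63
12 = 12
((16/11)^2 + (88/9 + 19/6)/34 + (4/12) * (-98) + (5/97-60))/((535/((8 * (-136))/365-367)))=87416923207897/1402668917100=62.32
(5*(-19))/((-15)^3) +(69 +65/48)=760129/10800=70.38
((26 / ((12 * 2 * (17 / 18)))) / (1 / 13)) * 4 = 1014 / 17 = 59.65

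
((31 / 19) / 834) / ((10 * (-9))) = -31 / 1426140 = -0.00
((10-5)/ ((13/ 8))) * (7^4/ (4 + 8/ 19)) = 65170/ 39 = 1671.03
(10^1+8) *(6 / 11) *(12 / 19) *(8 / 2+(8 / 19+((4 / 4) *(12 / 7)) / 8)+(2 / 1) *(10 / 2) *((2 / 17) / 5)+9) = 40644504 / 472549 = 86.01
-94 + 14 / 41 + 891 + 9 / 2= 65751 / 82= 801.84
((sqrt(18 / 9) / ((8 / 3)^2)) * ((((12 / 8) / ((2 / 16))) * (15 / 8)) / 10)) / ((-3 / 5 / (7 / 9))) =-105 * sqrt(2) / 256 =-0.58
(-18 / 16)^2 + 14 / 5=4.07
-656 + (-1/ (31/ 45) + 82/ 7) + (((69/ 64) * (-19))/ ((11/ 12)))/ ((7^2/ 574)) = -907.51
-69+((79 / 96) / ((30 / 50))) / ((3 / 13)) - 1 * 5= -58801 / 864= -68.06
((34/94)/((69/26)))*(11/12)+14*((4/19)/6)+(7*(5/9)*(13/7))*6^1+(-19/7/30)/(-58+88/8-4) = 43.95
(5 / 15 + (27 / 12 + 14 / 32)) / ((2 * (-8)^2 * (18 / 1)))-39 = -4312943 / 110592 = -39.00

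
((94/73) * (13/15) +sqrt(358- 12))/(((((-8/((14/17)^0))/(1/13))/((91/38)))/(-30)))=4277/5548 +105 * sqrt(346)/152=13.62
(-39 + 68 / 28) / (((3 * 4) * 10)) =-32 / 105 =-0.30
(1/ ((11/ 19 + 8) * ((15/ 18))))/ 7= 0.02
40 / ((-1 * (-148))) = 10 / 37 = 0.27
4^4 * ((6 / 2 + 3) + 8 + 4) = 4608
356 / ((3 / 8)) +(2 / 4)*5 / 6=3799 / 4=949.75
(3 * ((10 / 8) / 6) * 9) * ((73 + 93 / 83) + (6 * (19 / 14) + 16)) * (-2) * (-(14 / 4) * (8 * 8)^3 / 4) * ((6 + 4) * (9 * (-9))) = -17047281254400 / 83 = -205388930775.90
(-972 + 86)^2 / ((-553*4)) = -196249 / 553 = -354.88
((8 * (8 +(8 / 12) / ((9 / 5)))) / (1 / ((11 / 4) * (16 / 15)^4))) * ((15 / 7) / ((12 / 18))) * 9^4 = 4398907392 / 875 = 5027322.73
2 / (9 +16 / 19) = 38 / 187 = 0.20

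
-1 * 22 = -22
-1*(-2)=2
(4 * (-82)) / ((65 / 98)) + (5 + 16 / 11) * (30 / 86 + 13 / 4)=-57959763 / 122980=-471.29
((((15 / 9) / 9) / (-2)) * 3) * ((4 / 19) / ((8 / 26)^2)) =-0.62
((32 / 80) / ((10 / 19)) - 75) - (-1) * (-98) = -172.24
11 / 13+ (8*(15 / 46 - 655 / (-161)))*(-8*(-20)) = 11774571 / 2093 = 5625.69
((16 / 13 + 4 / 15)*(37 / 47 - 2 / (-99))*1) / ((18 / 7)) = 295358 / 628155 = 0.47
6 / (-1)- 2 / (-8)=-23 / 4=-5.75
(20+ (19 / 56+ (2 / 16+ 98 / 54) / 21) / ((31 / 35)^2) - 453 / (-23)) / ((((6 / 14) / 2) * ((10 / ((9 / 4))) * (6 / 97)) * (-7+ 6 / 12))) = -105.10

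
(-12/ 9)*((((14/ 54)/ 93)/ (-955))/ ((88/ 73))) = 511/ 158268330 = 0.00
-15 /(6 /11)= -55 /2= -27.50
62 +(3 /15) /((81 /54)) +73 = 2027 /15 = 135.13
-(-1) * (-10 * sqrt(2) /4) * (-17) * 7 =595 * sqrt(2) /2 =420.73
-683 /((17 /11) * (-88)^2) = -683 /11968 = -0.06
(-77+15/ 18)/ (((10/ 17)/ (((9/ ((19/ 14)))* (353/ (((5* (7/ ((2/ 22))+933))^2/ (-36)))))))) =518324373/ 1211368750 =0.43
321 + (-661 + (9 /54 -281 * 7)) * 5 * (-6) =79156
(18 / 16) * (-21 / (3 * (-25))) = 63 / 200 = 0.32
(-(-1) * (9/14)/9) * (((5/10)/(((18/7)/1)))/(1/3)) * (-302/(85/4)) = -151/255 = -0.59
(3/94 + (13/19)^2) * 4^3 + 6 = 644810/16967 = 38.00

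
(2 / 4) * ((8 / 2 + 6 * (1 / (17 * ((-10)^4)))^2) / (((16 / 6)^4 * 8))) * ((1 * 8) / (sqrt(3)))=1560600000081 * sqrt(3) / 118374400000000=0.02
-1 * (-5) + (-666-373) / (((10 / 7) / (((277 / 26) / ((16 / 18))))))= -8712.11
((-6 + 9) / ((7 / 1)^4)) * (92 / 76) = 69 / 45619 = 0.00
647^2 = 418609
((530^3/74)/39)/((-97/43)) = -3200855500/139971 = -22867.99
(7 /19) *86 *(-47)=-28294 /19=-1489.16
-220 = -220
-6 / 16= -3 / 8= -0.38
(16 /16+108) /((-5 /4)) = -436 /5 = -87.20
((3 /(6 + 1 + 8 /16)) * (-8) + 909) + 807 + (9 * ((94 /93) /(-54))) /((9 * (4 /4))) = 21503969 /12555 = 1712.78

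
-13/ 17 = -0.76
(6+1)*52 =364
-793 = -793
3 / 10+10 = 103 / 10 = 10.30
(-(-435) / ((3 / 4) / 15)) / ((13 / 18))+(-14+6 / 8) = 625711 / 52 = 12032.90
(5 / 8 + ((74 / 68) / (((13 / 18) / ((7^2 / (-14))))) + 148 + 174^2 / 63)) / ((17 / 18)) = 69495003 / 105196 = 660.62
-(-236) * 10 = 2360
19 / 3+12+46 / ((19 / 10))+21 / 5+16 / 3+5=16267 / 285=57.08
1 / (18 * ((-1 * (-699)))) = 1 / 12582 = 0.00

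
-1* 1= -1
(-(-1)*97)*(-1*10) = -970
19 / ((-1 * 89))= -19 / 89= -0.21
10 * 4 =40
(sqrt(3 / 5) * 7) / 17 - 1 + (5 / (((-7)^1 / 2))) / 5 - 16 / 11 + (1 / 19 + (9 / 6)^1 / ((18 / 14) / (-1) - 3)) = -88881 / 29260 + 7 * sqrt(15) / 85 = -2.72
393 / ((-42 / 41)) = -5371 / 14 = -383.64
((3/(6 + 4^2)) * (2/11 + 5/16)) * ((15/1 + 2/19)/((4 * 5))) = 0.05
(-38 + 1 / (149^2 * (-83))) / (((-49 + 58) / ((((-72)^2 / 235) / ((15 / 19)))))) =-51088018368 / 433030505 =-117.98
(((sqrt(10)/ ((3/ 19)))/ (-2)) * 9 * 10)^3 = -231491250 * sqrt(10) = -732039608.40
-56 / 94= -28 / 47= -0.60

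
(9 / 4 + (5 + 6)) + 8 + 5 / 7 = 615 / 28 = 21.96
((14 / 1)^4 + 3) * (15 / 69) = 8351.96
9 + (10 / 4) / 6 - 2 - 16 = -103 / 12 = -8.58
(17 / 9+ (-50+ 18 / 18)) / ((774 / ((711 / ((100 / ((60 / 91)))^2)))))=-16748 / 8902075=-0.00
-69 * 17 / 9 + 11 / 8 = -3095 / 24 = -128.96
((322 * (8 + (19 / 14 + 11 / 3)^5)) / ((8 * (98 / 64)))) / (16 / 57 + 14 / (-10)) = -916110919216795 / 12159730044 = -75339.74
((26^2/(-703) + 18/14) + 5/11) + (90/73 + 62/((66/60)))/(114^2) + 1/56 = 4329756139/5405738184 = 0.80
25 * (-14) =-350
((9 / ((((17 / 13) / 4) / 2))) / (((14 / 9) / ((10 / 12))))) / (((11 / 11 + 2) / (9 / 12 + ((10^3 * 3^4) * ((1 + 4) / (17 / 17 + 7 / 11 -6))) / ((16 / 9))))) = -977301585 / 1904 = -513288.65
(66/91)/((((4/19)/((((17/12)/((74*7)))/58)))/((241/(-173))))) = -856273/3783861536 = -0.00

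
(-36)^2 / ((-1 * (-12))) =108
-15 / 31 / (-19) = 0.03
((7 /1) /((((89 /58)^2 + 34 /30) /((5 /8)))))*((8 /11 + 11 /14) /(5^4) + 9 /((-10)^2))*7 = 314206851 /387206600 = 0.81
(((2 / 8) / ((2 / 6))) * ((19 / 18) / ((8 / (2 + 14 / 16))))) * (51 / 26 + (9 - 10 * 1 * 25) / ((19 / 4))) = -554185 / 39936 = -13.88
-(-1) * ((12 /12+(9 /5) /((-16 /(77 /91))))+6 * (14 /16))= 6401 /1040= 6.15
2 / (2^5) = 1 / 16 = 0.06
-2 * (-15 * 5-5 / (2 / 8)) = 190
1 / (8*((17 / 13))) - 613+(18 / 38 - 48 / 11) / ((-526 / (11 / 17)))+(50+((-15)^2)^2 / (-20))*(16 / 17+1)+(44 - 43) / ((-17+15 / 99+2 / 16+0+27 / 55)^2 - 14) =-1604041581386687757 / 295434088846568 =-5429.44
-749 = -749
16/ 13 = 1.23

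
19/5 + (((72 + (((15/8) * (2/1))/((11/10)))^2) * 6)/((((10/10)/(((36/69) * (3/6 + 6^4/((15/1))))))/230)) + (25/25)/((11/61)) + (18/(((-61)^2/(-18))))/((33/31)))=1070768130484/204655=5232064.35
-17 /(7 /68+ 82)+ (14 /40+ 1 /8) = 59837 /223320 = 0.27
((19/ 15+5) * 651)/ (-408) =-10199/ 1020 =-10.00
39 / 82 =0.48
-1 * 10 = -10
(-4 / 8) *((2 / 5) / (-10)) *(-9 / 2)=-9 / 100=-0.09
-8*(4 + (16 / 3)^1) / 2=-112 / 3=-37.33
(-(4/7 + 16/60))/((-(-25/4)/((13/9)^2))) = -59488/212625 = -0.28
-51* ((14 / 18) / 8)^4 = -40817 / 8957952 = -0.00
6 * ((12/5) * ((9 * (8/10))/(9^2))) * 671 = 21472/25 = 858.88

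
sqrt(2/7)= sqrt(14)/7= 0.53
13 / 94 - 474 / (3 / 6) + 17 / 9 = -800293 / 846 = -945.97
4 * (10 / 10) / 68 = 1 / 17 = 0.06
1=1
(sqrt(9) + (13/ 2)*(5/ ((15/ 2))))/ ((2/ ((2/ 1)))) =22/ 3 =7.33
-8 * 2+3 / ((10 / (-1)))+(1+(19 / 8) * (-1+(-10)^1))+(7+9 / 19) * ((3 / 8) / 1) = -29353 / 760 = -38.62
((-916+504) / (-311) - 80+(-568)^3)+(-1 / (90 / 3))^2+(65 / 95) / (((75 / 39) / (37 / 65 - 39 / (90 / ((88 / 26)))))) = -974544542514151 / 5318100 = -183250510.99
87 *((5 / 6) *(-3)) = -435 / 2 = -217.50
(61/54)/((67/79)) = 4819/3618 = 1.33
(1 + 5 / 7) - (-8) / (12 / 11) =190 / 21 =9.05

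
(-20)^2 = 400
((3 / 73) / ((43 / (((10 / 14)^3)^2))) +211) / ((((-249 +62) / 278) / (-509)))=159662.78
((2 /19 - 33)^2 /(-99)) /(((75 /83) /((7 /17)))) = -9078125 /1822689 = -4.98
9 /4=2.25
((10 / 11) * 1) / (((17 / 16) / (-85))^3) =-5120000 / 11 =-465454.55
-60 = -60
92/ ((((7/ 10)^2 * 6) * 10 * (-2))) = -1.56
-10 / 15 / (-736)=1 / 1104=0.00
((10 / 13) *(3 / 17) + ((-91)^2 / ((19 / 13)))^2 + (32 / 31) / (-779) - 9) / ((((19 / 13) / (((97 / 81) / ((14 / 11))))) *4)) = 578899463715921029 / 112041024228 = 5166852.66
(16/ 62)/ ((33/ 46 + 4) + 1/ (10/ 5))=0.05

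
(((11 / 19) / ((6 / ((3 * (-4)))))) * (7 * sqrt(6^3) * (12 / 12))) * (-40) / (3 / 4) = 49280 * sqrt(6) / 19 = 6353.20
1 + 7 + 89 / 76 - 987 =-74315 / 76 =-977.83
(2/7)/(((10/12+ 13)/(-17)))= -204/581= -0.35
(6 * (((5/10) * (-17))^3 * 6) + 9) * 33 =-1458567/2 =-729283.50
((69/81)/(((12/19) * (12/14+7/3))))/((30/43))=131537/217080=0.61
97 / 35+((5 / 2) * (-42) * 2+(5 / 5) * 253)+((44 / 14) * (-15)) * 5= -6648 / 35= -189.94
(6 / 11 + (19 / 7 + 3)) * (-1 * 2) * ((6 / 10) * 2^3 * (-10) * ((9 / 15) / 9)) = 15424 / 385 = 40.06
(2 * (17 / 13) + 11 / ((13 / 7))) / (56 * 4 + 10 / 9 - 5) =0.04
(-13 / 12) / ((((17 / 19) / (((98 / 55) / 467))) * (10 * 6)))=-12103 / 157192200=-0.00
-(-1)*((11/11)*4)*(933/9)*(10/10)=1244/3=414.67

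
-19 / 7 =-2.71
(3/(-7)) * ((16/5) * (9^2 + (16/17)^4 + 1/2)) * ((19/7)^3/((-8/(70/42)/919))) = 86640490127895/200533921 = 432049.05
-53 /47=-1.13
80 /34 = 40 /17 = 2.35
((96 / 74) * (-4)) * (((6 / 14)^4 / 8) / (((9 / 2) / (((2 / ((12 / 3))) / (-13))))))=216 / 1154881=0.00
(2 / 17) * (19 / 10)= 19 / 85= 0.22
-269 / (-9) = 269 / 9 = 29.89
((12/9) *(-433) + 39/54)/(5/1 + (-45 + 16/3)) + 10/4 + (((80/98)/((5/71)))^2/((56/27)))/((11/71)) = 50447922727/115363248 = 437.30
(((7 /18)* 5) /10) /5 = 7 /180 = 0.04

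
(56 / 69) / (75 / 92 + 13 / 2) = 224 / 2019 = 0.11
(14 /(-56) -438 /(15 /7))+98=-2133 /20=-106.65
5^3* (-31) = -3875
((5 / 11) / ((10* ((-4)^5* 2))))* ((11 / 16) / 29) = -0.00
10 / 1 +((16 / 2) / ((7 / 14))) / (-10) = 8.40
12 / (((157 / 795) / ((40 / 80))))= 4770 / 157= 30.38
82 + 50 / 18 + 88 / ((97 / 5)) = 89.31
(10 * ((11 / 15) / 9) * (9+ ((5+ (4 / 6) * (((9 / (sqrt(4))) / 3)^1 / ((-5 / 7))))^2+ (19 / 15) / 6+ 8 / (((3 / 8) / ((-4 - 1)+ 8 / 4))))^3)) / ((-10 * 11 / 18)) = 11965741727617 / 683437500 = 17508.17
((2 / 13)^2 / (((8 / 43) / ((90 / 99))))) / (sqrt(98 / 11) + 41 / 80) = -705200 / 102871821 + 9632000 * sqrt(22) / 1131590031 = 0.03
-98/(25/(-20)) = 392/5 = 78.40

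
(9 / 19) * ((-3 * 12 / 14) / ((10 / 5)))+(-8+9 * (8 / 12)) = -347 / 133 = -2.61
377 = 377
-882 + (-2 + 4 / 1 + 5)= -875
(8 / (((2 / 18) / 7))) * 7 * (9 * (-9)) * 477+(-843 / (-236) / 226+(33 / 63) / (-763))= -116492039590003915 / 854602728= -136311335.98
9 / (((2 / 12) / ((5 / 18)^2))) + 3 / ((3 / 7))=67 / 6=11.17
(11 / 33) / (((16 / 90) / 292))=1095 / 2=547.50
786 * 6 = 4716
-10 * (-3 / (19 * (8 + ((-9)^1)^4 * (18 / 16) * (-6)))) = -24 / 673037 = -0.00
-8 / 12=-2 / 3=-0.67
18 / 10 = 9 / 5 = 1.80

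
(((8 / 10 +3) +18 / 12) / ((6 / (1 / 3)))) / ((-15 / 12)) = -53 / 225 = -0.24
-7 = -7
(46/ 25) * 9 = 414/ 25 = 16.56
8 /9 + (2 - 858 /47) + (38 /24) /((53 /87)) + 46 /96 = -4407829 /358704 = -12.29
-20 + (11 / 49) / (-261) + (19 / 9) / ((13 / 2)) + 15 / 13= -3079450 / 166257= -18.52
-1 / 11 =-0.09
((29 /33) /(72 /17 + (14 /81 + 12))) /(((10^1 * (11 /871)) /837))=746467569 /2102980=354.96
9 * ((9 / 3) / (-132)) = -9 / 44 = -0.20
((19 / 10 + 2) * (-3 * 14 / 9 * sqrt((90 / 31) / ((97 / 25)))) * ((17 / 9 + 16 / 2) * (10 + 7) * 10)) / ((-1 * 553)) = 196690 * sqrt(30070) / 712659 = 47.86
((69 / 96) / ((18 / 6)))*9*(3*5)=1035 / 32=32.34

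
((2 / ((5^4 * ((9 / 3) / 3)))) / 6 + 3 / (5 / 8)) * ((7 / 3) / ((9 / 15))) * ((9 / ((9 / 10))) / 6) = 63007 / 2025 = 31.11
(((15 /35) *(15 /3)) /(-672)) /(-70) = 1 /21952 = 0.00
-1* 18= -18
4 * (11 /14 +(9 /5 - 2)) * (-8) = -656 /35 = -18.74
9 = 9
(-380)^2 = 144400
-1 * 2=-2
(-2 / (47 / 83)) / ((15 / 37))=-8.71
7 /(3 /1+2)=7 /5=1.40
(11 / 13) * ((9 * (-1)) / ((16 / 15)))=-1485 / 208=-7.14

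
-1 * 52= -52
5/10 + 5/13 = 23/26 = 0.88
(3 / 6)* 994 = 497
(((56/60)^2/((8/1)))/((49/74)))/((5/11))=407/1125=0.36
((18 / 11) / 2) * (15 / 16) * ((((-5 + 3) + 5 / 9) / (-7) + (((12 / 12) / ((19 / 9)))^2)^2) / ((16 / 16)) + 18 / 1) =1124186475 / 80277736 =14.00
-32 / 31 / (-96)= 1 / 93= 0.01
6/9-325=-973/3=-324.33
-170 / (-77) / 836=85 / 32186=0.00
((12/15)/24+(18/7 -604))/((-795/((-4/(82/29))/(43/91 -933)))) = 47612461/41490175500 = 0.00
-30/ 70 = -3/ 7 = -0.43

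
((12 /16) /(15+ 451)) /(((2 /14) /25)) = 525 /1864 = 0.28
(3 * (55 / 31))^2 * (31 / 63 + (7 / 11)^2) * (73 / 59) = 12479350 / 396893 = 31.44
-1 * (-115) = 115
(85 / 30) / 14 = 0.20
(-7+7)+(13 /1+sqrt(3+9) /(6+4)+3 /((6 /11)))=sqrt(3) /5+37 /2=18.85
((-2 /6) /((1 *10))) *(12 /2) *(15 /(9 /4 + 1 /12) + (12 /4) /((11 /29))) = -1104 /385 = -2.87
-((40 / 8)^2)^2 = -625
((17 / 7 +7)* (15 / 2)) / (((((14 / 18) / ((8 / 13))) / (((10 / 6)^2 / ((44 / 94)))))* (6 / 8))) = 282000 / 637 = 442.70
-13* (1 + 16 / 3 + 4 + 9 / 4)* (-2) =1963 / 6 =327.17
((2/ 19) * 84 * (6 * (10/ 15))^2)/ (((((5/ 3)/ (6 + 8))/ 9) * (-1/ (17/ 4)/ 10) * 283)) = -1606.20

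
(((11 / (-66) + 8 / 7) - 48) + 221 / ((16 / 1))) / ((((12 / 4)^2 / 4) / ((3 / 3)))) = -11159 / 756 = -14.76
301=301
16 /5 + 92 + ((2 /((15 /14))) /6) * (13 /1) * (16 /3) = 15764 /135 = 116.77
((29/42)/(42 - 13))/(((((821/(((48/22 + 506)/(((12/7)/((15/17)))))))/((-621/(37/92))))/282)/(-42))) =788040243900/5680499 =138727.29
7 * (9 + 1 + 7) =119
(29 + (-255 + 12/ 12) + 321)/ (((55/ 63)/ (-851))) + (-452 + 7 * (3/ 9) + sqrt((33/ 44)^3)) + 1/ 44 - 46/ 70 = -434415623/ 4620 + 3 * sqrt(3)/ 8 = -94028.71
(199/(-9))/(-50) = 199/450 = 0.44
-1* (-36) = 36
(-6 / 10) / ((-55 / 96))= 288 / 275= 1.05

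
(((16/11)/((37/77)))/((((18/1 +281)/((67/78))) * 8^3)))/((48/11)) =5159/1325435904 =0.00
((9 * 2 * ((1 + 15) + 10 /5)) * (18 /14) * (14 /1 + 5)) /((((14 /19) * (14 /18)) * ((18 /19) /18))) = 262401.74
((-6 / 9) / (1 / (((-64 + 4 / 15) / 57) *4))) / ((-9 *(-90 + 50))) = 956 / 115425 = 0.01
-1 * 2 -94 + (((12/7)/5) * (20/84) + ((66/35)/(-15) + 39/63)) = -350687/3675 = -95.43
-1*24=-24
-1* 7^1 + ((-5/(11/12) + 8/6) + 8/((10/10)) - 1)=-136/33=-4.12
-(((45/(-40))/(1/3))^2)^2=-129.75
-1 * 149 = -149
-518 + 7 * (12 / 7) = -506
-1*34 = -34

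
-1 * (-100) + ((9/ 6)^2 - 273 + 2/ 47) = -32093/ 188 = -170.71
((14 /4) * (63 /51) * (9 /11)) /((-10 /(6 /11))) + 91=1867901 /20570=90.81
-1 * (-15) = 15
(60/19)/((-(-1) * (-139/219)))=-13140/2641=-4.98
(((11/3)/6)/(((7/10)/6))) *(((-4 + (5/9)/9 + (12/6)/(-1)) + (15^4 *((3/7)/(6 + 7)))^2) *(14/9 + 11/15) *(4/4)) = 4233665878063424/126773829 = 33395424.84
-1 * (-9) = 9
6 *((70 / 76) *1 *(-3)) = -315 / 19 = -16.58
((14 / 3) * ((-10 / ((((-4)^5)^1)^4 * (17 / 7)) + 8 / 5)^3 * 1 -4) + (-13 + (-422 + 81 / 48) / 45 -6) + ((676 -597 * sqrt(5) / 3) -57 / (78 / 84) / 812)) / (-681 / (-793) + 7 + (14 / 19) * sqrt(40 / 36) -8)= -35665171035 * sqrt(2) / 85127756 -1025429886 * sqrt(5) / 21281939 + 2470322800060619561024215784677585608744554342287249 / 15744014115049946626528631543143586814060658688000 + 103103472655161647994326479855227651986022715443883603 * sqrt(10) / 377856338761198719036687157035446083537455808512000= 319.54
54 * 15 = 810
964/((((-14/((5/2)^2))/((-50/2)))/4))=301250/7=43035.71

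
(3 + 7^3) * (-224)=-77504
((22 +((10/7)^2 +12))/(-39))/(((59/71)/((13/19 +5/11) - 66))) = 1699732616/23564541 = 72.13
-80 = -80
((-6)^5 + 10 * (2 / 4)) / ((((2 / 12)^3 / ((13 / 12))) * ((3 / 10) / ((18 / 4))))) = -27276210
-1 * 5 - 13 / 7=-6.86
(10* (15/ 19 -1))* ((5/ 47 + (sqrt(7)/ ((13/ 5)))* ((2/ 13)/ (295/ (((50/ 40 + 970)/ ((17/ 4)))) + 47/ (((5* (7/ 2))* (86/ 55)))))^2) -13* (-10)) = -244600/ 893 -55814746050* sqrt(7)/ 26359311995263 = -273.91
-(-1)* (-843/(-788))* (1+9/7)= 3372/1379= 2.45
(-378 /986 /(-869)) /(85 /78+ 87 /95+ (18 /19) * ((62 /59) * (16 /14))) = 578402370 /4121162900921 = 0.00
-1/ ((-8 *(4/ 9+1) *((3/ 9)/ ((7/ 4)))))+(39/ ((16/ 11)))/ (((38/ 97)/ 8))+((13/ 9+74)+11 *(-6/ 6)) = 43566407/ 71136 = 612.44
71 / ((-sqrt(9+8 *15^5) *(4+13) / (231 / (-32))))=5467 *sqrt(675001) / 367200544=0.01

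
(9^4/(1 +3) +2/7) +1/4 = 22971/14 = 1640.79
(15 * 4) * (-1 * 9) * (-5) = 2700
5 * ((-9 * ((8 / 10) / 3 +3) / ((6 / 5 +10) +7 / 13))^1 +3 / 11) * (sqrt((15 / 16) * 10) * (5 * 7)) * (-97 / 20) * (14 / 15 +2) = 757085 * sqrt(6) / 109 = 17013.50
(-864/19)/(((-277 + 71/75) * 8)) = 2025/98344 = 0.02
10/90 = 1/9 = 0.11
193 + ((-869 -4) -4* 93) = -1052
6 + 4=10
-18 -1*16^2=-274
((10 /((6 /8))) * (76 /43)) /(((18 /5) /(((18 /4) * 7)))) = 26600 /129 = 206.20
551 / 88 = 6.26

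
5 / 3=1.67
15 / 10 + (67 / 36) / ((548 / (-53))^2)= 16404619 / 10810944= 1.52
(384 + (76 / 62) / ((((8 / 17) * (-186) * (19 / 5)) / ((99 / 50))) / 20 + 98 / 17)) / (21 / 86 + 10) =755630142 / 20182829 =37.44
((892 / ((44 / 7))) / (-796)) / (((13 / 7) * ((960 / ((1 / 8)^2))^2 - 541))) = -10927 / 429686250559852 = -0.00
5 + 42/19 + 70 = 1467/19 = 77.21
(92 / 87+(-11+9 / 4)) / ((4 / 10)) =-13385 / 696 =-19.23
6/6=1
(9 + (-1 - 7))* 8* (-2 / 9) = -16 / 9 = -1.78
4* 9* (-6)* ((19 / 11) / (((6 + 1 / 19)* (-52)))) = 19494 / 16445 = 1.19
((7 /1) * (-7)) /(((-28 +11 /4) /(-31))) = -6076 /101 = -60.16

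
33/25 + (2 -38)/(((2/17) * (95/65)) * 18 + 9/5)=-90667/15025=-6.03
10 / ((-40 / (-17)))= 17 / 4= 4.25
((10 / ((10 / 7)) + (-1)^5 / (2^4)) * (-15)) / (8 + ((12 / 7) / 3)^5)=-1865577 / 144512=-12.91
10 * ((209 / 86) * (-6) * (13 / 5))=-16302 / 43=-379.12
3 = 3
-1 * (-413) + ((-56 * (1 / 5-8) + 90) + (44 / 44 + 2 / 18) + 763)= 1703.91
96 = 96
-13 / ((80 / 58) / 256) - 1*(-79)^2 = -43269 / 5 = -8653.80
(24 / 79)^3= 13824 / 493039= 0.03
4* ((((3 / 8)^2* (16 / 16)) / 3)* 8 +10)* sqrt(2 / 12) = 83* sqrt(6) / 12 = 16.94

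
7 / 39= 0.18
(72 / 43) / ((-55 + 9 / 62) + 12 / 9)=-13392 / 428065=-0.03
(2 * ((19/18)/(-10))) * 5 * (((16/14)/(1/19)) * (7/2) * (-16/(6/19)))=109744/27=4064.59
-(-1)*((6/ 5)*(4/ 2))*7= 16.80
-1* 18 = -18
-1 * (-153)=153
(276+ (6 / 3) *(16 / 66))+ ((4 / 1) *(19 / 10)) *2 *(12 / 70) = 1611748 / 5775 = 279.09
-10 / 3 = -3.33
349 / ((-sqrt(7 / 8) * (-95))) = 698 * sqrt(14) / 665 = 3.93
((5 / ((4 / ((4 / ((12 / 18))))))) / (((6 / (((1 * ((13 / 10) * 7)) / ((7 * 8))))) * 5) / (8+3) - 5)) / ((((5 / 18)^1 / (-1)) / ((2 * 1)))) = -7722 / 1685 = -4.58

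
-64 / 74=-32 / 37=-0.86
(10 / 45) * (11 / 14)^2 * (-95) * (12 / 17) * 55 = -1264450 / 2499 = -505.98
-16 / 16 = -1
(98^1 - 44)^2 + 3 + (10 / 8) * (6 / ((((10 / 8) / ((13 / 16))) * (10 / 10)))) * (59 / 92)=2150685 / 736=2922.13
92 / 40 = 23 / 10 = 2.30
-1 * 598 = -598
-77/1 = -77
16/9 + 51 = 52.78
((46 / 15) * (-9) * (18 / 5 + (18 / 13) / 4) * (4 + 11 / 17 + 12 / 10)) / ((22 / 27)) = -474992343 / 607750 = -781.56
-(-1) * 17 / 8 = 17 / 8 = 2.12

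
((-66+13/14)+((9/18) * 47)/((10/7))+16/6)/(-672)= 19301/282240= 0.07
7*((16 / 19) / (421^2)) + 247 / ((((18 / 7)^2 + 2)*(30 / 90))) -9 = 109483408133 / 1421118338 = 77.04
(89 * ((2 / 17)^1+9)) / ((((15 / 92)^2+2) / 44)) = 5137478720 / 291601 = 17618.18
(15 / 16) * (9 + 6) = 225 / 16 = 14.06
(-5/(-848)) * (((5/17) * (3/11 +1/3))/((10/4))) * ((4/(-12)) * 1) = -25/178398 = -0.00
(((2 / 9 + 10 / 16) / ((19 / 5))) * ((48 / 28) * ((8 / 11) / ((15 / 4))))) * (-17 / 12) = -4148 / 39501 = -0.11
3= 3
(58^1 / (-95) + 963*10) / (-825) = -914792 / 78375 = -11.67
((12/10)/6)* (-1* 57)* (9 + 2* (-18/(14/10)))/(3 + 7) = 6669/350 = 19.05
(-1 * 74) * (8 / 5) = -592 / 5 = -118.40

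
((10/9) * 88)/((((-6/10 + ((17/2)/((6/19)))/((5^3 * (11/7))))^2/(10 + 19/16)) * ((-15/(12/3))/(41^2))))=-400496569000000/175062963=-2287728.72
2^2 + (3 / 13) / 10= 523 / 130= 4.02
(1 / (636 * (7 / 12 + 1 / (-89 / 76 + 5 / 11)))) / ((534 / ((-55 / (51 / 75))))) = 823625 / 2809341426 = 0.00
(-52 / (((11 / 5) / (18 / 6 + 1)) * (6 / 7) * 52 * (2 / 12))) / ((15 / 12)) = -112 / 11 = -10.18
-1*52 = -52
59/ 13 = 4.54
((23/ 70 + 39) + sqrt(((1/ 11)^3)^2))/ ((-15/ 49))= -25650191/ 199650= -128.48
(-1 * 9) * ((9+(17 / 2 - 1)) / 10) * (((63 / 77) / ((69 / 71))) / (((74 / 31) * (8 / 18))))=-1604529 / 136160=-11.78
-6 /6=-1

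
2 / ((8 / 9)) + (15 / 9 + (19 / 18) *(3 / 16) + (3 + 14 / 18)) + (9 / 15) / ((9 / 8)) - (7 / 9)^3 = 927893 / 116640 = 7.96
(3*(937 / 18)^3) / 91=822656953 / 176904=4650.30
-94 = -94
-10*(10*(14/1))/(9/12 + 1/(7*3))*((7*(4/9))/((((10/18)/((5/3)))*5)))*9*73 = -144224640/67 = -2152606.57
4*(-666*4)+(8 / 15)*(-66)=-53456 / 5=-10691.20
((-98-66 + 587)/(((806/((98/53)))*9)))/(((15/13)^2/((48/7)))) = 68432/123225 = 0.56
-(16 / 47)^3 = -4096 / 103823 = -0.04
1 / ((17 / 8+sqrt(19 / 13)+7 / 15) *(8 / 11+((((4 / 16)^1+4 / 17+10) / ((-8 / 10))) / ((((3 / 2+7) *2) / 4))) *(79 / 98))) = -725799360 / 2588375261+21542400 *sqrt(247) / 2588375261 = -0.15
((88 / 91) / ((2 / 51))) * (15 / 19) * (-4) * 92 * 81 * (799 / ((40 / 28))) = -80166648672 / 247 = -324561330.66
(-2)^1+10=8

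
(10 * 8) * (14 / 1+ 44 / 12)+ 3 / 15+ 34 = 21713 / 15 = 1447.53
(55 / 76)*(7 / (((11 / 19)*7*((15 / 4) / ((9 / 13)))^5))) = 62208 / 232058125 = 0.00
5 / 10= 1 / 2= 0.50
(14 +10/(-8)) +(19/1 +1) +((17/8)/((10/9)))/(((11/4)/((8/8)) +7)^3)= 4317377/131820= 32.75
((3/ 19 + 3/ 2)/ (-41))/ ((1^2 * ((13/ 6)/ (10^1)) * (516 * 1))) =-315/ 870922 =-0.00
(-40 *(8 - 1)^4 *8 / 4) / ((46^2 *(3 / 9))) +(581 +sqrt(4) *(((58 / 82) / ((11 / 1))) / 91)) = 6701574531 / 21710689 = 308.68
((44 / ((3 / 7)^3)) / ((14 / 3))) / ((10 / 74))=39886 / 45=886.36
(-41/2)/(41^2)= -1/82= -0.01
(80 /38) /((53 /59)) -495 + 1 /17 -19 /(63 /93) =-520.65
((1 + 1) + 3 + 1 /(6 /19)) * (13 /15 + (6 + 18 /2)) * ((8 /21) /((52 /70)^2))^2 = 142859500 /2313441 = 61.75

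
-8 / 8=-1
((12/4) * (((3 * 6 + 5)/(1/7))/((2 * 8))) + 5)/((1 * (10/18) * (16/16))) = 5067/80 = 63.34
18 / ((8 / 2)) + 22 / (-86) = 4.24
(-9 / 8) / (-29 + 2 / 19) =19 / 488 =0.04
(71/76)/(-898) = -0.00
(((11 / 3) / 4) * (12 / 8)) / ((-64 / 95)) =-1045 / 512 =-2.04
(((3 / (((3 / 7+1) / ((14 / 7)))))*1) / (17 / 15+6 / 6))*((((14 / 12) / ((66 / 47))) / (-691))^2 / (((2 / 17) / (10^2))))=322016975 / 133114063104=0.00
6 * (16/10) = 48/5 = 9.60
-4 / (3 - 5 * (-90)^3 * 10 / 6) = -4 / 6075003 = -0.00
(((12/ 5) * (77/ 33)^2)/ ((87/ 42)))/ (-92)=-686/ 10005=-0.07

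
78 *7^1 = 546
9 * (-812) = -7308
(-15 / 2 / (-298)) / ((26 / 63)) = 945 / 15496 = 0.06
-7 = -7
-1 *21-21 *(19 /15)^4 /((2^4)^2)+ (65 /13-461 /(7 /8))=-16422385729 /30240000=-543.07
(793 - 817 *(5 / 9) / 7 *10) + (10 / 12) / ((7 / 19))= 18503 / 126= 146.85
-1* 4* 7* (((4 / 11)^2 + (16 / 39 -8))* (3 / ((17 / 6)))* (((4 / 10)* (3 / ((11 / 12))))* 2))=851364864 / 1470755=578.86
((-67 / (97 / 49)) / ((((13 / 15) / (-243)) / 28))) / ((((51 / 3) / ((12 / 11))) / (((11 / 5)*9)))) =7237360368 / 21437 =337610.69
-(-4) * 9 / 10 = 18 / 5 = 3.60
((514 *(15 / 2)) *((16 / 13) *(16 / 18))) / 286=82240 / 5577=14.75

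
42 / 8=21 / 4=5.25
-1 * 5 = -5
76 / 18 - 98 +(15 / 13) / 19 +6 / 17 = -3528323 / 37791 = -93.36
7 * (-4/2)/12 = -7/6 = -1.17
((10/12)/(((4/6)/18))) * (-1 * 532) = -11970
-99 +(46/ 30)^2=-21746/ 225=-96.65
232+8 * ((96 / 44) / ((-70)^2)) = 3126248 / 13475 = 232.00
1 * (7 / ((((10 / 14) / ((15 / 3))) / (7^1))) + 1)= 344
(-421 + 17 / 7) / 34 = -1465 / 119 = -12.31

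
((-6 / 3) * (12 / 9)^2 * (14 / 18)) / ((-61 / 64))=2.90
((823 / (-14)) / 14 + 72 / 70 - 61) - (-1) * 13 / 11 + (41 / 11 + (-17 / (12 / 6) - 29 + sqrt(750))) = -1043087 / 10780 + 5 * sqrt(30) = -69.38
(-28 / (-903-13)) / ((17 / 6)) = 42 / 3893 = 0.01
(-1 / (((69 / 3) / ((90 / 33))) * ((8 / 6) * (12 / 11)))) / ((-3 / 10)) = 25 / 92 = 0.27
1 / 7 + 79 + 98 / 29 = 16752 / 203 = 82.52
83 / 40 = 2.08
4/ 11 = 0.36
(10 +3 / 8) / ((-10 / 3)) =-249 / 80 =-3.11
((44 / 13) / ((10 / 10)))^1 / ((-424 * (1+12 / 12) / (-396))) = 1089 / 689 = 1.58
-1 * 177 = -177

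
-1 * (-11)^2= -121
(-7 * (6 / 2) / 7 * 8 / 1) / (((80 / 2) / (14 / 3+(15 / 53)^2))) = -40001 / 14045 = -2.85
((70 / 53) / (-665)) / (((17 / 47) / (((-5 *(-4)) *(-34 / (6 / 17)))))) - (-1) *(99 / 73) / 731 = 1705780559 / 161209623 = 10.58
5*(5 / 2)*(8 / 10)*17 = 170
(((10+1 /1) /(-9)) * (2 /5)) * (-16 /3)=352 /135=2.61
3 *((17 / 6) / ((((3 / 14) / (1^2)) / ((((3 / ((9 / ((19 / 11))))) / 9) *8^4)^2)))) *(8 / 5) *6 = 11531718754304 / 441045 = 26146354.12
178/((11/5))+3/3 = 901/11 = 81.91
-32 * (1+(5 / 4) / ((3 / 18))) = -272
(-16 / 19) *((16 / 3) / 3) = -256 / 171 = -1.50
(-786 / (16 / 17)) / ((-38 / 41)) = 273921 / 304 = 901.06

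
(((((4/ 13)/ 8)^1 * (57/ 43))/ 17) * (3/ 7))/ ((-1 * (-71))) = 171/ 9445982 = 0.00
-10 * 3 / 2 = -15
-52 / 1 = -52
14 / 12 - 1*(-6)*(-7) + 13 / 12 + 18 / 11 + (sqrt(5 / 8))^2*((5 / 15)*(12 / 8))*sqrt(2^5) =-1677 / 44 + 5*sqrt(2) / 4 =-36.35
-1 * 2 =-2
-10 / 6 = -1.67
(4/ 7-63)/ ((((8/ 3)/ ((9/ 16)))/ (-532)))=224181/ 32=7005.66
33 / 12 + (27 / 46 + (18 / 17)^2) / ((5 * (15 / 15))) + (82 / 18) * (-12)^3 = -1046092681 / 132940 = -7868.91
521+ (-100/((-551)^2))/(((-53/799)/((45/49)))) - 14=399748656579/788451797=507.00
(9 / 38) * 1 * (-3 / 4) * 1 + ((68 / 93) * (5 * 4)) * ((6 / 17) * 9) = 218043 / 4712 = 46.27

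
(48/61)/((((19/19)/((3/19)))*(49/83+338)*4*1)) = 2988/32571377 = 0.00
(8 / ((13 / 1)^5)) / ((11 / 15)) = 120 / 4084223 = 0.00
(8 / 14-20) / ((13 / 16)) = -2176 / 91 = -23.91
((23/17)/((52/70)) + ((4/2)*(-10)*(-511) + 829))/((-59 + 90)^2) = 4884463/424762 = 11.50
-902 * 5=-4510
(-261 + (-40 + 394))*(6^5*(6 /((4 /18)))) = 19525536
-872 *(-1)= 872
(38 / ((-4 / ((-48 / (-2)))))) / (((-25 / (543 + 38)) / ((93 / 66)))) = 2053254 / 275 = 7466.38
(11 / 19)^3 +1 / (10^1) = 20169 / 68590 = 0.29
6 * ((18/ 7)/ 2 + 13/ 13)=96/ 7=13.71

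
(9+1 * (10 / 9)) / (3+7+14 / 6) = 91 / 111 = 0.82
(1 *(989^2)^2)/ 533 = 956720690641/ 533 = 1794973153.17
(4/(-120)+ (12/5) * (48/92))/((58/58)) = 841/690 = 1.22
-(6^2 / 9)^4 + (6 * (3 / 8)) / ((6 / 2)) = -1021 / 4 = -255.25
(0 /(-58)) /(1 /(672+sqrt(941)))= 0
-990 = -990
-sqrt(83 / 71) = -sqrt(5893) / 71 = -1.08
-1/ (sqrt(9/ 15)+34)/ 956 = -85/ 2761406+sqrt(15)/ 5522812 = -0.00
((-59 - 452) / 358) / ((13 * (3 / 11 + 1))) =-0.09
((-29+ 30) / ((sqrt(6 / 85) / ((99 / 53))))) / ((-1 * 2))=-33 * sqrt(510) / 212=-3.52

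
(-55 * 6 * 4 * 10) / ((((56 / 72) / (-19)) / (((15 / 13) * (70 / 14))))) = 169290000 / 91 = 1860329.67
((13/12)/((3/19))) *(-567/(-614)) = 15561/2456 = 6.34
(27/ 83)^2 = 729/ 6889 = 0.11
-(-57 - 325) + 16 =398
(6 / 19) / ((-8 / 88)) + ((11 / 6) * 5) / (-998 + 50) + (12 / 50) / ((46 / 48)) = -3.23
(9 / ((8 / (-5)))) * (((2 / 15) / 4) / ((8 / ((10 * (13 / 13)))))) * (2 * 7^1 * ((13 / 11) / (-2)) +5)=135 / 176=0.77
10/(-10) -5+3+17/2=11/2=5.50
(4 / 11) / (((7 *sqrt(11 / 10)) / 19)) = 76 *sqrt(110) / 847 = 0.94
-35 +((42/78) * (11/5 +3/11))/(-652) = -4079313/116545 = -35.00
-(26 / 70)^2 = -169 / 1225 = -0.14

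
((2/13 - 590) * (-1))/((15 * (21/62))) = 52824/455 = 116.10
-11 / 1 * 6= -66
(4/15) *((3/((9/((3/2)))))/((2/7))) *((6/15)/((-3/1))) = -14/225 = -0.06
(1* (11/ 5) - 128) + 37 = -444/ 5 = -88.80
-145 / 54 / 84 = -145 / 4536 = -0.03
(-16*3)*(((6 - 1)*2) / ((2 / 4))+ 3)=-1104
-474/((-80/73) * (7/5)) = 17301/56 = 308.95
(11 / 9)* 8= 88 / 9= 9.78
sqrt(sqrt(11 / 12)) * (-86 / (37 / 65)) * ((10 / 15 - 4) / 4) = 13975 * 11^(1 / 4) * sqrt(2) * 3^(3 / 4) / 666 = 123.19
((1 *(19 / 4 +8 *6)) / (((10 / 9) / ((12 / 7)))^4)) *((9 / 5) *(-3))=-12110477508 / 7503125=-1614.06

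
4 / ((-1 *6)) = -2 / 3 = -0.67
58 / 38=29 / 19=1.53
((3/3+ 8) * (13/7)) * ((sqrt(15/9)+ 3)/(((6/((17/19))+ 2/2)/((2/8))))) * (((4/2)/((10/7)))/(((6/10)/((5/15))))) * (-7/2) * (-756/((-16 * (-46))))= 97461 * sqrt(15)/192832+ 877149/192832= 6.51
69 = 69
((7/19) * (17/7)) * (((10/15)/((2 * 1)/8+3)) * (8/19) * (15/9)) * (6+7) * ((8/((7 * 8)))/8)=680/22743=0.03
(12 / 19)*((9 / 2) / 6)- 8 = -143 / 19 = -7.53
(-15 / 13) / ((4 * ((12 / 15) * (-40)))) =15 / 1664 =0.01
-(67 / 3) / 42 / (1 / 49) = -469 / 18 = -26.06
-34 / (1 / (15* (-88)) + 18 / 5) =-44880 / 4751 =-9.45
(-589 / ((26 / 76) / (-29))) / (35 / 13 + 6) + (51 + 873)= 753490 / 113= 6668.05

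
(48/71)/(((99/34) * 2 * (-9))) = -272/21087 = -0.01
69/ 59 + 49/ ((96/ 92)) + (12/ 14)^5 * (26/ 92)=26415315893/ 547370376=48.26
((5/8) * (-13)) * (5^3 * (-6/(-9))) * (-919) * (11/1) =82135625/12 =6844635.42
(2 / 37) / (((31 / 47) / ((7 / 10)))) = 329 / 5735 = 0.06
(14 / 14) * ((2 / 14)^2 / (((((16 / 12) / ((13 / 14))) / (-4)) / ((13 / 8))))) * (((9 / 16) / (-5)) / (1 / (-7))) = -4563 / 62720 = -0.07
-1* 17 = -17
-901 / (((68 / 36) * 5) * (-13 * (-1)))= -477 / 65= -7.34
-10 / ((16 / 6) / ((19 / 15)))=-19 / 4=-4.75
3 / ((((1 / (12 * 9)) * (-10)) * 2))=-16.20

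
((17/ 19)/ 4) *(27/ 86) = 459/ 6536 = 0.07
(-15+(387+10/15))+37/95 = 106321/285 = 373.06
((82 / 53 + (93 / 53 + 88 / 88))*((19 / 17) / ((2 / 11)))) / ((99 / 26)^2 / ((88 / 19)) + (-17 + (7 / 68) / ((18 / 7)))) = -1159659072 / 606476191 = -1.91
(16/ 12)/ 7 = 4/ 21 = 0.19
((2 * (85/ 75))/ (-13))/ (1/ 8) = -272/ 195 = -1.39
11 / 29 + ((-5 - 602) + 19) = -17041 / 29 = -587.62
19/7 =2.71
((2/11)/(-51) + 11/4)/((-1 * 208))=-6163/466752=-0.01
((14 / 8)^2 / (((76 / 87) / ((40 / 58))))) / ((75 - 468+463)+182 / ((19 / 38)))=105 / 18848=0.01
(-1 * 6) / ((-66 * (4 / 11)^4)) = 1331 / 256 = 5.20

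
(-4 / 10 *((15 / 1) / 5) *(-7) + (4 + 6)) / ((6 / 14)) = 644 / 15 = 42.93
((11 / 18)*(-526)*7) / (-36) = 20251 / 324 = 62.50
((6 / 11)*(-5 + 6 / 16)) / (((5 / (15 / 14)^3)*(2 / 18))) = -674325 / 120736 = -5.59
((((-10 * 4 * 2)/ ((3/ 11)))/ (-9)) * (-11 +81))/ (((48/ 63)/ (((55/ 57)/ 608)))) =741125/ 155952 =4.75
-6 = -6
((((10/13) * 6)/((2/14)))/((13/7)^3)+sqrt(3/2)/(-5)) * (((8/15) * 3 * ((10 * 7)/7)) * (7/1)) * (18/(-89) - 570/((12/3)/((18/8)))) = -172440.51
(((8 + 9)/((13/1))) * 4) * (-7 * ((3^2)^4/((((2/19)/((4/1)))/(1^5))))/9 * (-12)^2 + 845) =-1898748428/13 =-146057571.38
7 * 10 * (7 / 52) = 245 / 26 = 9.42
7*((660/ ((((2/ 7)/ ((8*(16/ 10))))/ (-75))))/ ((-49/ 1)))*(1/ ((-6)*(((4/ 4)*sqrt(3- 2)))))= -52800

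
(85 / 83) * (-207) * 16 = -281520 / 83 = -3391.81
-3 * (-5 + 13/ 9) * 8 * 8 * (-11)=-22528/ 3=-7509.33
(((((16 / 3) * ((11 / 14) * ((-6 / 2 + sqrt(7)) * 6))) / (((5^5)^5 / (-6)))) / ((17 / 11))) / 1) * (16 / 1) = 557568 / 35464763641357421875-185856 * sqrt(7) / 35464763641357421875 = 0.00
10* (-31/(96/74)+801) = 186505/24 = 7771.04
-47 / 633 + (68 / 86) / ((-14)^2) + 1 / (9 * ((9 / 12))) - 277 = -6648111823 / 24007158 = -276.92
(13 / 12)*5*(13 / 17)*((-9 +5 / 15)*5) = -54925 / 306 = -179.49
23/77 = 0.30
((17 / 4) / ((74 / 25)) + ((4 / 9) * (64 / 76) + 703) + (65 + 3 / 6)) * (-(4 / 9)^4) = -1247680480 / 41511447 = -30.06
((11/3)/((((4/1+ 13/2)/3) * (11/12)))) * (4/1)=32/7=4.57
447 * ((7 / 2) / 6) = 1043 / 4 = 260.75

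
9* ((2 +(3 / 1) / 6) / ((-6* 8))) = -15 / 32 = -0.47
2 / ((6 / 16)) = 16 / 3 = 5.33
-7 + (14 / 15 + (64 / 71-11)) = -17216 / 1065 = -16.17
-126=-126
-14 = -14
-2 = -2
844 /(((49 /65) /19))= 1042340 /49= 21272.24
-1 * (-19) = 19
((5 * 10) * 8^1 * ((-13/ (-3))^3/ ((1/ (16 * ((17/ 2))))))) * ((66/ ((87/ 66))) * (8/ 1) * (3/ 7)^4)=59815902.09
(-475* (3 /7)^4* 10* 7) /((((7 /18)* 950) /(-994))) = 1035180 /343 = 3018.02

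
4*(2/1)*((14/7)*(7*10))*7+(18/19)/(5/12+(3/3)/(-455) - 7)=5356056440/683183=7839.86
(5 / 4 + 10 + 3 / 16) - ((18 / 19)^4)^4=50841746185329165657207 / 4615062617081938682896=11.02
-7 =-7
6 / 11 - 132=-1446 / 11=-131.45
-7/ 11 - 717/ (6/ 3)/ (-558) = 25/ 4092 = 0.01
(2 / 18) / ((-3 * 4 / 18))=-0.17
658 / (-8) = -329 / 4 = -82.25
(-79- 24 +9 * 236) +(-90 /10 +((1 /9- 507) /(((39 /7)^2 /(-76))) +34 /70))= 1558823173 /479115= 3253.55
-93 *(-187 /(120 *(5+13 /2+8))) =5797 /780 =7.43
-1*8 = -8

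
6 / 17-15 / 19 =-141 / 323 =-0.44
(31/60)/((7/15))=31/28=1.11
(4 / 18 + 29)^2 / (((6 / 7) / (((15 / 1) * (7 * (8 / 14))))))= 4841830 / 81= 59775.68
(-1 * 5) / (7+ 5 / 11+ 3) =-0.48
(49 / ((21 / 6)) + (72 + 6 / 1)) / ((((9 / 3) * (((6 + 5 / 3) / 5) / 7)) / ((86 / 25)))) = 2408 / 5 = 481.60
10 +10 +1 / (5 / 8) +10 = 158 / 5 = 31.60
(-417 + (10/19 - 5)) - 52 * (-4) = -4056/19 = -213.47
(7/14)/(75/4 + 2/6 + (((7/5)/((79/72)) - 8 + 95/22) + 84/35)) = 26070/994699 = 0.03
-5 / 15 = -1 / 3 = -0.33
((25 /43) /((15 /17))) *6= 170 /43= 3.95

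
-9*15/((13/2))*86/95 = -4644/247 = -18.80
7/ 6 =1.17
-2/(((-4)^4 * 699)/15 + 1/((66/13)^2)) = -43560/259827533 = -0.00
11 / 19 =0.58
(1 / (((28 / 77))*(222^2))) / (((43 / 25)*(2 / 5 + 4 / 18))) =0.00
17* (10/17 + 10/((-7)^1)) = -100/7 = -14.29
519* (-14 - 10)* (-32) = 398592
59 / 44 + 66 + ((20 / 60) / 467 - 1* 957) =-54842101 / 61644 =-889.66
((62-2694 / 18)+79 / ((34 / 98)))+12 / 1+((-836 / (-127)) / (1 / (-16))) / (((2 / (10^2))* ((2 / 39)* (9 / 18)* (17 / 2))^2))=-12190196714 / 110109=-110710.27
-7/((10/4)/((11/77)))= -2/5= -0.40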